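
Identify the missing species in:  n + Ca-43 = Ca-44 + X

gamma ray

Conserve mass number: 1 + 43 = 44 + A, so A = 0.
Conserve atomic number: 0 + 20 = 20 + Z, so Z = 0.
A = 0 and Z = 0 is γ — a gamma ray.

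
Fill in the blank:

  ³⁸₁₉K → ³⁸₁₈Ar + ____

positron

Conserve mass number: 38 = 38 + A, so A = 0.
Conserve atomic number: 19 = 18 + Z, so Z = 1.
A = 0 and Z = 1 is ⁰₁e — a positron.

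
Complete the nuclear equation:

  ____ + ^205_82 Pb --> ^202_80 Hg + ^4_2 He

neutron

Conserve mass number: A + 205 = 202 + 4, so A = 1.
Conserve atomic number: Z + 82 = 80 + 2, so Z = 0.
A = 1 and Z = 0 is ^1_0 n — a neutron.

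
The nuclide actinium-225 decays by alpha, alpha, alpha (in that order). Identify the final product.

Start: (A, Z) = (225, 89).
After α: (221, 87).
After α: (217, 85).
After α: (213, 83).
Z = 83 is bismuth.

Bi-213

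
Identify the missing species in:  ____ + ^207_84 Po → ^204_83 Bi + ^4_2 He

Conserve mass number: A + 207 = 204 + 4, so A = 1.
Conserve atomic number: Z + 84 = 83 + 2, so Z = 1.
A = 1 and Z = 1 is ^1_1 H — a proton.

proton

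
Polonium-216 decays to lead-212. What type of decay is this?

alpha decay

ΔA = 212 − 216 = -4; ΔZ = 82 − 84 = -2.
A drops by 4 and Z drops by 2 — the signature of alpha emission.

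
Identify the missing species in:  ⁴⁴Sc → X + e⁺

Conserve mass number: 44 = A + 0, so A = 44.
Conserve atomic number: 21 = Z + 1, so Z = 20.
Z = 20 is calcium, so the species is ⁴⁴Ca.

Ca-44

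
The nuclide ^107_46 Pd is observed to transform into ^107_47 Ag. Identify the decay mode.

beta-minus decay

ΔA = 107 − 107 = 0; ΔZ = 47 − 46 = +1.
A is unchanged and Z rises by 1 — a neutron has become a proton (β⁻ decay).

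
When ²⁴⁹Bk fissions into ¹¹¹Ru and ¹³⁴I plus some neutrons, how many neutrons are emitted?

Conserve mass number: 249 = 111 + 134 + k, so k = 249 − 245 = 4.
Check atomic number: 97 = 44 + 53 + 0 = 97. ✓

4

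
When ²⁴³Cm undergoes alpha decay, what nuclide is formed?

Alpha decay: mass number changes by -4, atomic number by -2.
A: 243 − 4 = 239; Z: 96 − 2 = 94.
Z = 94 is plutonium, so the daughter is ²³⁹Pu.

Pu-239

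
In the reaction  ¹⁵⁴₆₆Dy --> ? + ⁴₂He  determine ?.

Conserve mass number: 154 = A + 4, so A = 150.
Conserve atomic number: 66 = Z + 2, so Z = 64.
Z = 64 is gadolinium, so the species is ¹⁵⁰₆₄Gd.

Gd-150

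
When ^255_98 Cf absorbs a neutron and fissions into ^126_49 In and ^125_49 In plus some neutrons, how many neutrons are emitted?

5

Conserve mass number: 256 = 126 + 125 + k, so k = 256 − 251 = 5.
Check atomic number: 98 = 49 + 49 + 0 = 98. ✓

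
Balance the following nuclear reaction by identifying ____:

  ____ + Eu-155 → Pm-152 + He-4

Conserve mass number: A + 155 = 152 + 4, so A = 1.
Conserve atomic number: Z + 63 = 61 + 2, so Z = 0.
A = 1 and Z = 0 is n — a neutron.

neutron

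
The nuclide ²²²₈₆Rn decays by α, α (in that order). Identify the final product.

Pb-214

Start: (A, Z) = (222, 86).
After α: (218, 84).
After α: (214, 82).
Z = 82 is lead.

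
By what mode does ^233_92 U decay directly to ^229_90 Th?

alpha decay

ΔA = 229 − 233 = -4; ΔZ = 90 − 92 = -2.
A drops by 4 and Z drops by 2 — the signature of alpha emission.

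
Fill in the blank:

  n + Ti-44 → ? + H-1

Sc-44

Conserve mass number: 1 + 44 = A + 1, so A = 44.
Conserve atomic number: 0 + 22 = Z + 1, so Z = 21.
Z = 21 is scandium, so the species is Sc-44.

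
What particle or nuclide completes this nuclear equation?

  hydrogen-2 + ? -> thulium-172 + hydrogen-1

Conserve mass number: 2 + A = 172 + 1, so A = 171.
Conserve atomic number: 1 + Z = 69 + 1, so Z = 69.
Z = 69 is thulium, so the species is thulium-171.

Tm-171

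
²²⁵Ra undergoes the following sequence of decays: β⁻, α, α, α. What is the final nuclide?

Start: (A, Z) = (225, 88).
After β⁻: (225, 89).
After α: (221, 87).
After α: (217, 85).
After α: (213, 83).
Z = 83 is bismuth.

Bi-213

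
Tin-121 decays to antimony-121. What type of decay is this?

beta-minus decay

ΔA = 121 − 121 = 0; ΔZ = 51 − 50 = +1.
A is unchanged and Z rises by 1 — a neutron has become a proton (β⁻ decay).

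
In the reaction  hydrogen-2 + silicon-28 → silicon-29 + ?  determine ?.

proton

Conserve mass number: 2 + 28 = 29 + A, so A = 1.
Conserve atomic number: 1 + 14 = 14 + Z, so Z = 1.
A = 1 and Z = 1 is hydrogen-1 — a proton.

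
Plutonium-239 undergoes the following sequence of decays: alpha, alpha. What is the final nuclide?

Start: (A, Z) = (239, 94).
After α: (235, 92).
After α: (231, 90).
Z = 90 is thorium.

Th-231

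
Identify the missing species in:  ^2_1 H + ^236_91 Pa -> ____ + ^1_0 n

Conserve mass number: 2 + 236 = A + 1, so A = 237.
Conserve atomic number: 1 + 91 = Z + 0, so Z = 92.
Z = 92 is uranium, so the species is ^237_92 U.

U-237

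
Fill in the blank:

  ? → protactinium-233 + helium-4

Conserve mass number: A = 233 + 4, so A = 237.
Conserve atomic number: Z = 91 + 2, so Z = 93.
Z = 93 is neptunium, so the species is neptunium-237.

Np-237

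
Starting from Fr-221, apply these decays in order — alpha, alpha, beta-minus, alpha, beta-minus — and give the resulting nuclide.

Start: (A, Z) = (221, 87).
After α: (217, 85).
After α: (213, 83).
After β⁻: (213, 84).
After α: (209, 82).
After β⁻: (209, 83).
Z = 83 is bismuth.

Bi-209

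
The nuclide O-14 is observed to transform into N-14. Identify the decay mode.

beta-plus decay or electron capture

ΔA = 14 − 14 = 0; ΔZ = 7 − 8 = -1.
A is unchanged and Z drops by 1 — a proton has become a neutron (β⁺ emission or electron capture).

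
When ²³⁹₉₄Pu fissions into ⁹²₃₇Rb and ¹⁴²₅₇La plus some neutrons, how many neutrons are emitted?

5

Conserve mass number: 239 = 92 + 142 + k, so k = 239 − 234 = 5.
Check atomic number: 94 = 37 + 57 + 0 = 94. ✓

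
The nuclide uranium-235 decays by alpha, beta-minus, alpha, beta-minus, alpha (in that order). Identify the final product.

Start: (A, Z) = (235, 92).
After α: (231, 90).
After β⁻: (231, 91).
After α: (227, 89).
After β⁻: (227, 90).
After α: (223, 88).
Z = 88 is radium.

Ra-223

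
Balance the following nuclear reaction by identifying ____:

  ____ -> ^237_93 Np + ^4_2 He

Conserve mass number: A = 237 + 4, so A = 241.
Conserve atomic number: Z = 93 + 2, so Z = 95.
Z = 95 is americium, so the species is ^241_95 Am.

Am-241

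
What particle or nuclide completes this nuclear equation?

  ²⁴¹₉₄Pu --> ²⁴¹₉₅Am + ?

Conserve mass number: 241 = 241 + A, so A = 0.
Conserve atomic number: 94 = 95 + Z, so Z = -1.
A = 0 and Z = -1 is ⁰₋₁e — a beta-minus particle.

beta-minus particle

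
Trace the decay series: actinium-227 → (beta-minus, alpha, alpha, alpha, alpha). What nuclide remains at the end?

Pb-211

Start: (A, Z) = (227, 89).
After β⁻: (227, 90).
After α: (223, 88).
After α: (219, 86).
After α: (215, 84).
After α: (211, 82).
Z = 82 is lead.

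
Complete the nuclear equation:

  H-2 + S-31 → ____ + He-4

P-29

Conserve mass number: 2 + 31 = A + 4, so A = 29.
Conserve atomic number: 1 + 16 = Z + 2, so Z = 15.
Z = 15 is phosphorus, so the species is P-29.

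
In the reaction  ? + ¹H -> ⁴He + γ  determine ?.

Conserve mass number: A + 1 = 4 + 0, so A = 3.
Conserve atomic number: Z + 1 = 2 + 0, so Z = 1.
A = 3 and Z = 1 is ³H — a triton.

triton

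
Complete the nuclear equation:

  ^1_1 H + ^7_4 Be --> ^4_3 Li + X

alpha particle

Conserve mass number: 1 + 7 = 4 + A, so A = 4.
Conserve atomic number: 1 + 4 = 3 + Z, so Z = 2.
A = 4 and Z = 2 is ^4_2 He — an alpha particle.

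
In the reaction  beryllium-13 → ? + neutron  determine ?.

Conserve mass number: 13 = A + 1, so A = 12.
Conserve atomic number: 4 = Z + 0, so Z = 4.
Z = 4 is beryllium, so the species is beryllium-12.

Be-12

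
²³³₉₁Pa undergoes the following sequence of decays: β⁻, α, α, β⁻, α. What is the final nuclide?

Start: (A, Z) = (233, 91).
After β⁻: (233, 92).
After α: (229, 90).
After α: (225, 88).
After β⁻: (225, 89).
After α: (221, 87).
Z = 87 is francium.

Fr-221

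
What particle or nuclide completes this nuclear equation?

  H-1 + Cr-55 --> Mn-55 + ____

neutron

Conserve mass number: 1 + 55 = 55 + A, so A = 1.
Conserve atomic number: 1 + 24 = 25 + Z, so Z = 0.
A = 1 and Z = 0 is n — a neutron.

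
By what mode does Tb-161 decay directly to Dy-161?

beta-minus decay

ΔA = 161 − 161 = 0; ΔZ = 66 − 65 = +1.
A is unchanged and Z rises by 1 — a neutron has become a proton (β⁻ decay).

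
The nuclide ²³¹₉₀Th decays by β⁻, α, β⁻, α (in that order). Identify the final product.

Start: (A, Z) = (231, 90).
After β⁻: (231, 91).
After α: (227, 89).
After β⁻: (227, 90).
After α: (223, 88).
Z = 88 is radium.

Ra-223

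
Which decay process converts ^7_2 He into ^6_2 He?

ΔA = 6 − 7 = -1; ΔZ = 2 − 2 = +0.
A drops by 1 with Z unchanged — a neutron was emitted.

neutron emission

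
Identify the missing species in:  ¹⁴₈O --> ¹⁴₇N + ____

Conserve mass number: 14 = 14 + A, so A = 0.
Conserve atomic number: 8 = 7 + Z, so Z = 1.
A = 0 and Z = 1 is ⁰₁e — a positron.

positron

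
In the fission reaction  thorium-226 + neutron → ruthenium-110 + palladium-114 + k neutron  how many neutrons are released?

3

Conserve mass number: 227 = 110 + 114 + k, so k = 227 − 224 = 3.
Check atomic number: 90 = 44 + 46 + 0 = 90. ✓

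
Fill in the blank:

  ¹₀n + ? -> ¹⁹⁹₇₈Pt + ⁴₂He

Conserve mass number: 1 + A = 199 + 4, so A = 202.
Conserve atomic number: 0 + Z = 78 + 2, so Z = 80.
Z = 80 is mercury, so the species is ²⁰²₈₀Hg.

Hg-202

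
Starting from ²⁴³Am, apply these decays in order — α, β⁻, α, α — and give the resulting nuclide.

Th-231

Start: (A, Z) = (243, 95).
After α: (239, 93).
After β⁻: (239, 94).
After α: (235, 92).
After α: (231, 90).
Z = 90 is thorium.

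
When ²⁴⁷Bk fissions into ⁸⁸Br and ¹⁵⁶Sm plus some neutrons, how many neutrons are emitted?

3

Conserve mass number: 247 = 88 + 156 + k, so k = 247 − 244 = 3.
Check atomic number: 97 = 35 + 62 + 0 = 97. ✓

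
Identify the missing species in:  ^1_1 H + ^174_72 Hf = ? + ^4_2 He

Conserve mass number: 1 + 174 = A + 4, so A = 171.
Conserve atomic number: 1 + 72 = Z + 2, so Z = 71.
Z = 71 is lutetium, so the species is ^171_71 Lu.

Lu-171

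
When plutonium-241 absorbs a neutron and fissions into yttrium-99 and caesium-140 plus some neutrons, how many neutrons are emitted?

Conserve mass number: 242 = 99 + 140 + k, so k = 242 − 239 = 3.
Check atomic number: 94 = 39 + 55 + 0 = 94. ✓

3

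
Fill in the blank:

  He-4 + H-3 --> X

Li-7

Conserve mass number: 4 + 3 = A, so A = 7.
Conserve atomic number: 2 + 1 = Z, so Z = 3.
Z = 3 is lithium, so the species is Li-7.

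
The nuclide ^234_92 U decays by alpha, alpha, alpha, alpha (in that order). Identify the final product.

Start: (A, Z) = (234, 92).
After α: (230, 90).
After α: (226, 88).
After α: (222, 86).
After α: (218, 84).
Z = 84 is polonium.

Po-218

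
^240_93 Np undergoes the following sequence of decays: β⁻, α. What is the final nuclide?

U-236

Start: (A, Z) = (240, 93).
After β⁻: (240, 94).
After α: (236, 92).
Z = 92 is uranium.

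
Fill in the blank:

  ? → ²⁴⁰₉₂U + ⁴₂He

Conserve mass number: A = 240 + 4, so A = 244.
Conserve atomic number: Z = 92 + 2, so Z = 94.
Z = 94 is plutonium, so the species is ²⁴⁴₉₄Pu.

Pu-244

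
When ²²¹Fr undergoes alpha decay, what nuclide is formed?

Alpha decay: mass number changes by -4, atomic number by -2.
A: 221 − 4 = 217; Z: 87 − 2 = 85.
Z = 85 is astatine, so the daughter is ²¹⁷At.

At-217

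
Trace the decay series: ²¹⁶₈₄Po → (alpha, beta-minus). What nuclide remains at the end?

Start: (A, Z) = (216, 84).
After α: (212, 82).
After β⁻: (212, 83).
Z = 83 is bismuth.

Bi-212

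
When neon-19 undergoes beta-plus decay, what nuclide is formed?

F-19

Beta-plus decay: mass number changes by +0, atomic number by -1.
A: 19 = 19; Z: 10 − 1 = 9.
Z = 9 is fluorine, so the daughter is fluorine-19.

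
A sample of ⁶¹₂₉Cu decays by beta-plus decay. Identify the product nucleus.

Beta-plus decay: mass number changes by +0, atomic number by -1.
A: 61 = 61; Z: 29 − 1 = 28.
Z = 28 is nickel, so the daughter is ⁶¹₂₈Ni.

Ni-61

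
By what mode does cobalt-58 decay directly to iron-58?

ΔA = 58 − 58 = 0; ΔZ = 26 − 27 = -1.
A is unchanged and Z drops by 1 — a proton has become a neutron (β⁺ emission or electron capture).

beta-plus decay or electron capture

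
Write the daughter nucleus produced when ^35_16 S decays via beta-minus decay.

Beta-minus decay: mass number changes by +0, atomic number by +1.
A: 35 = 35; Z: 16 + 1 = 17.
Z = 17 is chlorine, so the daughter is ^35_17 Cl.

Cl-35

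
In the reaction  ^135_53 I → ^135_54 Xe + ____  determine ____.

beta-minus particle

Conserve mass number: 135 = 135 + A, so A = 0.
Conserve atomic number: 53 = 54 + Z, so Z = -1.
A = 0 and Z = -1 is ^0_-1 e — a beta-minus particle.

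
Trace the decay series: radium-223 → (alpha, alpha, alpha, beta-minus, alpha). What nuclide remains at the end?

Tl-207

Start: (A, Z) = (223, 88).
After α: (219, 86).
After α: (215, 84).
After α: (211, 82).
After β⁻: (211, 83).
After α: (207, 81).
Z = 81 is thallium.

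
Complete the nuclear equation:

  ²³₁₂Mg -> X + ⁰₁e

Na-23

Conserve mass number: 23 = A + 0, so A = 23.
Conserve atomic number: 12 = Z + 1, so Z = 11.
Z = 11 is sodium, so the species is ²³₁₁Na.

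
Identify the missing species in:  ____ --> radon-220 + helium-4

Ra-224

Conserve mass number: A = 220 + 4, so A = 224.
Conserve atomic number: Z = 86 + 2, so Z = 88.
Z = 88 is radium, so the species is radium-224.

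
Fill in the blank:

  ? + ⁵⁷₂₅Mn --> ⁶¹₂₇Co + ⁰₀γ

alpha particle

Conserve mass number: A + 57 = 61 + 0, so A = 4.
Conserve atomic number: Z + 25 = 27 + 0, so Z = 2.
A = 4 and Z = 2 is ⁴₂He — an alpha particle.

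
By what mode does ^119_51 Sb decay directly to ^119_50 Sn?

beta-plus decay or electron capture

ΔA = 119 − 119 = 0; ΔZ = 50 − 51 = -1.
A is unchanged and Z drops by 1 — a proton has become a neutron (β⁺ emission or electron capture).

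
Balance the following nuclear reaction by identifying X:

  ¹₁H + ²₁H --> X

He-3

Conserve mass number: 1 + 2 = A, so A = 3.
Conserve atomic number: 1 + 1 = Z, so Z = 2.
Z = 2 is helium, so the species is ³₂He.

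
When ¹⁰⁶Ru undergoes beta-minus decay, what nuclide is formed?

Rh-106

Beta-minus decay: mass number changes by +0, atomic number by +1.
A: 106 = 106; Z: 44 + 1 = 45.
Z = 45 is rhodium, so the daughter is ¹⁰⁶Rh.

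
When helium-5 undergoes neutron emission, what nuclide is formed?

He-4

Neutron emission: mass number changes by -1, atomic number by +0.
A: 5 − 1 = 4; Z: 2 = 2.
Z = 2 is helium, so the daughter is helium-4.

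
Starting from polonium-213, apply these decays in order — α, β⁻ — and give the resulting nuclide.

Bi-209

Start: (A, Z) = (213, 84).
After α: (209, 82).
After β⁻: (209, 83).
Z = 83 is bismuth.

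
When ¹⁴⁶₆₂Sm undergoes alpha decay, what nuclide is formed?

Alpha decay: mass number changes by -4, atomic number by -2.
A: 146 − 4 = 142; Z: 62 − 2 = 60.
Z = 60 is neodymium, so the daughter is ¹⁴²₆₀Nd.

Nd-142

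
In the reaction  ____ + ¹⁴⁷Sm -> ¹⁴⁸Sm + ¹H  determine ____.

Conserve mass number: A + 147 = 148 + 1, so A = 2.
Conserve atomic number: Z + 62 = 62 + 1, so Z = 1.
A = 2 and Z = 1 is ²H — a deuteron.

deuteron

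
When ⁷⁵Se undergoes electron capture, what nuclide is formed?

Electron capture: mass number changes by +0, atomic number by -1.
A: 75 = 75; Z: 34 − 1 = 33.
Z = 33 is arsenic, so the daughter is ⁷⁵As.

As-75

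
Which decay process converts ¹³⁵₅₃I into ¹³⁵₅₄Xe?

beta-minus decay

ΔA = 135 − 135 = 0; ΔZ = 54 − 53 = +1.
A is unchanged and Z rises by 1 — a neutron has become a proton (β⁻ decay).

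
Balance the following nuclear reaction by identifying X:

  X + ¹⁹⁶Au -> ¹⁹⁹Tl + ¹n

Conserve mass number: A + 196 = 199 + 1, so A = 4.
Conserve atomic number: Z + 79 = 81 + 0, so Z = 2.
A = 4 and Z = 2 is ⁴He — an alpha particle.

alpha particle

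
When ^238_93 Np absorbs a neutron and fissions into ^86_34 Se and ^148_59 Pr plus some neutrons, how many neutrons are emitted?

5

Conserve mass number: 239 = 86 + 148 + k, so k = 239 − 234 = 5.
Check atomic number: 93 = 34 + 59 + 0 = 93. ✓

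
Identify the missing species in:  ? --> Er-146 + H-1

Conserve mass number: A = 146 + 1, so A = 147.
Conserve atomic number: Z = 68 + 1, so Z = 69.
Z = 69 is thulium, so the species is Tm-147.

Tm-147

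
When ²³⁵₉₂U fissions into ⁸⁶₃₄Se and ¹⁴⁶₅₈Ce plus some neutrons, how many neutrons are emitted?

Conserve mass number: 235 = 86 + 146 + k, so k = 235 − 232 = 3.
Check atomic number: 92 = 34 + 58 + 0 = 92. ✓

3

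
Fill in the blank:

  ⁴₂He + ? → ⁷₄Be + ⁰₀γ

Conserve mass number: 4 + A = 7 + 0, so A = 3.
Conserve atomic number: 2 + Z = 4 + 0, so Z = 2.
Z = 2 is helium, so the species is ³₂He.

He-3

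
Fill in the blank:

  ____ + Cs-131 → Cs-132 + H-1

Conserve mass number: A + 131 = 132 + 1, so A = 2.
Conserve atomic number: Z + 55 = 55 + 1, so Z = 1.
A = 2 and Z = 1 is H-2 — a deuteron.

deuteron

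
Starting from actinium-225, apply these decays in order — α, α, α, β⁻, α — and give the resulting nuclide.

Pb-209

Start: (A, Z) = (225, 89).
After α: (221, 87).
After α: (217, 85).
After α: (213, 83).
After β⁻: (213, 84).
After α: (209, 82).
Z = 82 is lead.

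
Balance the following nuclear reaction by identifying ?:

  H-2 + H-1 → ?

He-3

Conserve mass number: 2 + 1 = A, so A = 3.
Conserve atomic number: 1 + 1 = Z, so Z = 2.
Z = 2 is helium, so the species is He-3.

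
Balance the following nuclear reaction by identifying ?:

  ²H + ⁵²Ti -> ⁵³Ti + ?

proton

Conserve mass number: 2 + 52 = 53 + A, so A = 1.
Conserve atomic number: 1 + 22 = 22 + Z, so Z = 1.
A = 1 and Z = 1 is ¹H — a proton.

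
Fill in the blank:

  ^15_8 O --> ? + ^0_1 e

Conserve mass number: 15 = A + 0, so A = 15.
Conserve atomic number: 8 = Z + 1, so Z = 7.
Z = 7 is nitrogen, so the species is ^15_7 N.

N-15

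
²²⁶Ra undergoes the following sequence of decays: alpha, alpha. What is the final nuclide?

Po-218

Start: (A, Z) = (226, 88).
After α: (222, 86).
After α: (218, 84).
Z = 84 is polonium.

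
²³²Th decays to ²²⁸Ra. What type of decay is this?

alpha decay

ΔA = 228 − 232 = -4; ΔZ = 88 − 90 = -2.
A drops by 4 and Z drops by 2 — the signature of alpha emission.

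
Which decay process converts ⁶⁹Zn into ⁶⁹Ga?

ΔA = 69 − 69 = 0; ΔZ = 31 − 30 = +1.
A is unchanged and Z rises by 1 — a neutron has become a proton (β⁻ decay).

beta-minus decay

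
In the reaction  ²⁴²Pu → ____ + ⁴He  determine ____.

U-238

Conserve mass number: 242 = A + 4, so A = 238.
Conserve atomic number: 94 = Z + 2, so Z = 92.
Z = 92 is uranium, so the species is ²³⁸U.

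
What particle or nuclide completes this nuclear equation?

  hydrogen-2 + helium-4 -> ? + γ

Conserve mass number: 2 + 4 = A + 0, so A = 6.
Conserve atomic number: 1 + 2 = Z + 0, so Z = 3.
Z = 3 is lithium, so the species is lithium-6.

Li-6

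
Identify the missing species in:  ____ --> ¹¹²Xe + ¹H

Conserve mass number: A = 112 + 1, so A = 113.
Conserve atomic number: Z = 54 + 1, so Z = 55.
Z = 55 is caesium, so the species is ¹¹³Cs.

Cs-113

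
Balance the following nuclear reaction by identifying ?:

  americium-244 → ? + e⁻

Cm-244

Conserve mass number: 244 = A + 0, so A = 244.
Conserve atomic number: 95 = Z − 1, so Z = 96.
Z = 96 is curium, so the species is curium-244.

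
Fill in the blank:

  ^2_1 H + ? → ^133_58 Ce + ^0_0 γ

La-131

Conserve mass number: 2 + A = 133 + 0, so A = 131.
Conserve atomic number: 1 + Z = 58 + 0, so Z = 57.
Z = 57 is lanthanum, so the species is ^131_57 La.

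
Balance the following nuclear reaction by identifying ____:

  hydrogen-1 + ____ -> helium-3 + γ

deuteron

Conserve mass number: 1 + A = 3 + 0, so A = 2.
Conserve atomic number: 1 + Z = 2 + 0, so Z = 1.
A = 2 and Z = 1 is hydrogen-2 — a deuteron.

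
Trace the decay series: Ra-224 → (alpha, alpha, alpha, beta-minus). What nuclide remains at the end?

Start: (A, Z) = (224, 88).
After α: (220, 86).
After α: (216, 84).
After α: (212, 82).
After β⁻: (212, 83).
Z = 83 is bismuth.

Bi-212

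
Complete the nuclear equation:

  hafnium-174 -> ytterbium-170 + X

Conserve mass number: 174 = 170 + A, so A = 4.
Conserve atomic number: 72 = 70 + Z, so Z = 2.
A = 4 and Z = 2 is helium-4 — an alpha particle.

alpha particle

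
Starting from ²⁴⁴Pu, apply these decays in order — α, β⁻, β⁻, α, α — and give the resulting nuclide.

Th-232

Start: (A, Z) = (244, 94).
After α: (240, 92).
After β⁻: (240, 93).
After β⁻: (240, 94).
After α: (236, 92).
After α: (232, 90).
Z = 90 is thorium.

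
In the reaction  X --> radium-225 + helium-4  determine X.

Th-229

Conserve mass number: A = 225 + 4, so A = 229.
Conserve atomic number: Z = 88 + 2, so Z = 90.
Z = 90 is thorium, so the species is thorium-229.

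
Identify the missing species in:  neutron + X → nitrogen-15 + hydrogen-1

O-15

Conserve mass number: 1 + A = 15 + 1, so A = 15.
Conserve atomic number: 0 + Z = 7 + 1, so Z = 8.
Z = 8 is oxygen, so the species is oxygen-15.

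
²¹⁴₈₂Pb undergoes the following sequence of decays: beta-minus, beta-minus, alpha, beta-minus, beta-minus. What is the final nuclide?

Po-210

Start: (A, Z) = (214, 82).
After β⁻: (214, 83).
After β⁻: (214, 84).
After α: (210, 82).
After β⁻: (210, 83).
After β⁻: (210, 84).
Z = 84 is polonium.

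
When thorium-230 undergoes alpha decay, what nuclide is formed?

Ra-226

Alpha decay: mass number changes by -4, atomic number by -2.
A: 230 − 4 = 226; Z: 90 − 2 = 88.
Z = 88 is radium, so the daughter is radium-226.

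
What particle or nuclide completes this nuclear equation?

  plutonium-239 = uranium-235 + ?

Conserve mass number: 239 = 235 + A, so A = 4.
Conserve atomic number: 94 = 92 + Z, so Z = 2.
A = 4 and Z = 2 is helium-4 — an alpha particle.

alpha particle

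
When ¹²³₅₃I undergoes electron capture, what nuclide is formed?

Electron capture: mass number changes by +0, atomic number by -1.
A: 123 = 123; Z: 53 − 1 = 52.
Z = 52 is tellurium, so the daughter is ¹²³₅₂Te.

Te-123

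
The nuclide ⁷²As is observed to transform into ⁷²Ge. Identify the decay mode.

ΔA = 72 − 72 = 0; ΔZ = 32 − 33 = -1.
A is unchanged and Z drops by 1 — a proton has become a neutron (β⁺ emission or electron capture).

beta-plus decay or electron capture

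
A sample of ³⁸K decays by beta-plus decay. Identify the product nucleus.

Ar-38

Beta-plus decay: mass number changes by +0, atomic number by -1.
A: 38 = 38; Z: 19 − 1 = 18.
Z = 18 is argon, so the daughter is ³⁸Ar.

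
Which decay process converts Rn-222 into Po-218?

ΔA = 218 − 222 = -4; ΔZ = 84 − 86 = -2.
A drops by 4 and Z drops by 2 — the signature of alpha emission.

alpha decay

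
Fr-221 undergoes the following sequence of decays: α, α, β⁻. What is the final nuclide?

Start: (A, Z) = (221, 87).
After α: (217, 85).
After α: (213, 83).
After β⁻: (213, 84).
Z = 84 is polonium.

Po-213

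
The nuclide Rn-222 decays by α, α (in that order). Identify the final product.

Start: (A, Z) = (222, 86).
After α: (218, 84).
After α: (214, 82).
Z = 82 is lead.

Pb-214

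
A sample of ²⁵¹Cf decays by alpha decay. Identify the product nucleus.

Alpha decay: mass number changes by -4, atomic number by -2.
A: 251 − 4 = 247; Z: 98 − 2 = 96.
Z = 96 is curium, so the daughter is ²⁴⁷Cm.

Cm-247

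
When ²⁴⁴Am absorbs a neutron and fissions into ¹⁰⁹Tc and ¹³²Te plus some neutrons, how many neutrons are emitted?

Conserve mass number: 245 = 109 + 132 + k, so k = 245 − 241 = 4.
Check atomic number: 95 = 43 + 52 + 0 = 95. ✓

4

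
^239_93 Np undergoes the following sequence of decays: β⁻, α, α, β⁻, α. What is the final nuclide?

Ac-227

Start: (A, Z) = (239, 93).
After β⁻: (239, 94).
After α: (235, 92).
After α: (231, 90).
After β⁻: (231, 91).
After α: (227, 89).
Z = 89 is actinium.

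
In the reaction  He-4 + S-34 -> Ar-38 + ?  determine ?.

gamma ray

Conserve mass number: 4 + 34 = 38 + A, so A = 0.
Conserve atomic number: 2 + 16 = 18 + Z, so Z = 0.
A = 0 and Z = 0 is γ — a gamma ray.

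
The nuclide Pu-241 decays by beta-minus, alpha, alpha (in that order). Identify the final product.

Start: (A, Z) = (241, 94).
After β⁻: (241, 95).
After α: (237, 93).
After α: (233, 91).
Z = 91 is protactinium.

Pa-233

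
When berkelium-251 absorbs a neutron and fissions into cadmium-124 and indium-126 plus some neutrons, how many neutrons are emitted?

2

Conserve mass number: 252 = 124 + 126 + k, so k = 252 − 250 = 2.
Check atomic number: 97 = 48 + 49 + 0 = 97. ✓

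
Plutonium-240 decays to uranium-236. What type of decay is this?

ΔA = 236 − 240 = -4; ΔZ = 92 − 94 = -2.
A drops by 4 and Z drops by 2 — the signature of alpha emission.

alpha decay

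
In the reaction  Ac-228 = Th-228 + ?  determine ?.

Conserve mass number: 228 = 228 + A, so A = 0.
Conserve atomic number: 89 = 90 + Z, so Z = -1.
A = 0 and Z = -1 is e⁻ — a beta-minus particle.

beta-minus particle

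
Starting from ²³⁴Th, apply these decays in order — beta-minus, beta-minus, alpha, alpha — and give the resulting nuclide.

Start: (A, Z) = (234, 90).
After β⁻: (234, 91).
After β⁻: (234, 92).
After α: (230, 90).
After α: (226, 88).
Z = 88 is radium.

Ra-226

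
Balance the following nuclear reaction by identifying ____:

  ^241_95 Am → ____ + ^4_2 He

Conserve mass number: 241 = A + 4, so A = 237.
Conserve atomic number: 95 = Z + 2, so Z = 93.
Z = 93 is neptunium, so the species is ^237_93 Np.

Np-237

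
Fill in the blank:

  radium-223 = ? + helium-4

Rn-219

Conserve mass number: 223 = A + 4, so A = 219.
Conserve atomic number: 88 = Z + 2, so Z = 86.
Z = 86 is radon, so the species is radon-219.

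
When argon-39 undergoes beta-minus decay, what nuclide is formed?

Beta-minus decay: mass number changes by +0, atomic number by +1.
A: 39 = 39; Z: 18 + 1 = 19.
Z = 19 is potassium, so the daughter is potassium-39.

K-39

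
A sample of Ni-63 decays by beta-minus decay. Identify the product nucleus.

Beta-minus decay: mass number changes by +0, atomic number by +1.
A: 63 = 63; Z: 28 + 1 = 29.
Z = 29 is copper, so the daughter is Cu-63.

Cu-63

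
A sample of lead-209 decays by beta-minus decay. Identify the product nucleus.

Beta-minus decay: mass number changes by +0, atomic number by +1.
A: 209 = 209; Z: 82 + 1 = 83.
Z = 83 is bismuth, so the daughter is bismuth-209.

Bi-209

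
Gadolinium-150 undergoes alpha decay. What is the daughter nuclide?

Sm-146

Alpha decay: mass number changes by -4, atomic number by -2.
A: 150 − 4 = 146; Z: 64 − 2 = 62.
Z = 62 is samarium, so the daughter is samarium-146.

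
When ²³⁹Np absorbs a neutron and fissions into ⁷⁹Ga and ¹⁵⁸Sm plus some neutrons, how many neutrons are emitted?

Conserve mass number: 240 = 79 + 158 + k, so k = 240 − 237 = 3.
Check atomic number: 93 = 31 + 62 + 0 = 93. ✓

3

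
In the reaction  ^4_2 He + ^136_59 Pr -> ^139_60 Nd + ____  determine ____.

Conserve mass number: 4 + 136 = 139 + A, so A = 1.
Conserve atomic number: 2 + 59 = 60 + Z, so Z = 1.
A = 1 and Z = 1 is ^1_1 H — a proton.

proton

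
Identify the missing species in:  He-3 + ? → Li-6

triton

Conserve mass number: 3 + A = 6, so A = 3.
Conserve atomic number: 2 + Z = 3, so Z = 1.
A = 3 and Z = 1 is H-3 — a triton.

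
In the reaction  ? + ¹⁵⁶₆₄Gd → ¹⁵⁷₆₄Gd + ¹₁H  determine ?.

deuteron

Conserve mass number: A + 156 = 157 + 1, so A = 2.
Conserve atomic number: Z + 64 = 64 + 1, so Z = 1.
A = 2 and Z = 1 is ²₁H — a deuteron.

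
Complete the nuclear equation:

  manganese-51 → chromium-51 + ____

Conserve mass number: 51 = 51 + A, so A = 0.
Conserve atomic number: 25 = 24 + Z, so Z = 1.
A = 0 and Z = 1 is e⁺ — a positron.

positron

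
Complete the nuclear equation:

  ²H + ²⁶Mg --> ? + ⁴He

Na-24

Conserve mass number: 2 + 26 = A + 4, so A = 24.
Conserve atomic number: 1 + 12 = Z + 2, so Z = 11.
Z = 11 is sodium, so the species is ²⁴Na.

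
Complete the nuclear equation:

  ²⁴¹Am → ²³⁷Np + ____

alpha particle

Conserve mass number: 241 = 237 + A, so A = 4.
Conserve atomic number: 95 = 93 + Z, so Z = 2.
A = 4 and Z = 2 is ⁴He — an alpha particle.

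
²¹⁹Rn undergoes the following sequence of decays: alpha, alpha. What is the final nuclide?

Start: (A, Z) = (219, 86).
After α: (215, 84).
After α: (211, 82).
Z = 82 is lead.

Pb-211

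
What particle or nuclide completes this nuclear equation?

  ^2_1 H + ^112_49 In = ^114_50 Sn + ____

Conserve mass number: 2 + 112 = 114 + A, so A = 0.
Conserve atomic number: 1 + 49 = 50 + Z, so Z = 0.
A = 0 and Z = 0 is ^0_0 γ — a gamma ray.

gamma ray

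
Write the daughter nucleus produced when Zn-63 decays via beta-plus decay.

Cu-63

Beta-plus decay: mass number changes by +0, atomic number by -1.
A: 63 = 63; Z: 30 − 1 = 29.
Z = 29 is copper, so the daughter is Cu-63.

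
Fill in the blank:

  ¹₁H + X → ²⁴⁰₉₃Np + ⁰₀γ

Conserve mass number: 1 + A = 240 + 0, so A = 239.
Conserve atomic number: 1 + Z = 93 + 0, so Z = 92.
Z = 92 is uranium, so the species is ²³⁹₉₂U.

U-239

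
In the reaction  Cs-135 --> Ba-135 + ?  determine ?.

beta-minus particle

Conserve mass number: 135 = 135 + A, so A = 0.
Conserve atomic number: 55 = 56 + Z, so Z = -1.
A = 0 and Z = -1 is e⁻ — a beta-minus particle.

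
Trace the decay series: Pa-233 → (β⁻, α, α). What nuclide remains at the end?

Start: (A, Z) = (233, 91).
After β⁻: (233, 92).
After α: (229, 90).
After α: (225, 88).
Z = 88 is radium.

Ra-225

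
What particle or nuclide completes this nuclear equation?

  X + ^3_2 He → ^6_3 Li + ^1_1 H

alpha particle

Conserve mass number: A + 3 = 6 + 1, so A = 4.
Conserve atomic number: Z + 2 = 3 + 1, so Z = 2.
A = 4 and Z = 2 is ^4_2 He — an alpha particle.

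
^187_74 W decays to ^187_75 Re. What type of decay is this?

ΔA = 187 − 187 = 0; ΔZ = 75 − 74 = +1.
A is unchanged and Z rises by 1 — a neutron has become a proton (β⁻ decay).

beta-minus decay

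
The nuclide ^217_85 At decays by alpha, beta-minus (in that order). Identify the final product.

Start: (A, Z) = (217, 85).
After α: (213, 83).
After β⁻: (213, 84).
Z = 84 is polonium.

Po-213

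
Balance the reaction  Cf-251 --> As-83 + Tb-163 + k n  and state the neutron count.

5

Conserve mass number: 251 = 83 + 163 + k, so k = 251 − 246 = 5.
Check atomic number: 98 = 33 + 65 + 0 = 98. ✓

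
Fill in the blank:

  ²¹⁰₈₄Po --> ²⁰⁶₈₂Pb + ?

Conserve mass number: 210 = 206 + A, so A = 4.
Conserve atomic number: 84 = 82 + Z, so Z = 2.
A = 4 and Z = 2 is ⁴₂He — an alpha particle.

alpha particle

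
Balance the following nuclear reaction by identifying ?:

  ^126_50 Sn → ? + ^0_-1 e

Sb-126

Conserve mass number: 126 = A + 0, so A = 126.
Conserve atomic number: 50 = Z − 1, so Z = 51.
Z = 51 is antimony, so the species is ^126_51 Sb.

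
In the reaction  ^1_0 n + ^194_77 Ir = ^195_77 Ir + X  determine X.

gamma ray

Conserve mass number: 1 + 194 = 195 + A, so A = 0.
Conserve atomic number: 0 + 77 = 77 + Z, so Z = 0.
A = 0 and Z = 0 is ^0_0 γ — a gamma ray.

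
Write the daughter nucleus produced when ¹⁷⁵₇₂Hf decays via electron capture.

Lu-175

Electron capture: mass number changes by +0, atomic number by -1.
A: 175 = 175; Z: 72 − 1 = 71.
Z = 71 is lutetium, so the daughter is ¹⁷⁵₇₁Lu.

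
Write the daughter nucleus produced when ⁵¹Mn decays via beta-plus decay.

Cr-51

Beta-plus decay: mass number changes by +0, atomic number by -1.
A: 51 = 51; Z: 25 − 1 = 24.
Z = 24 is chromium, so the daughter is ⁵¹Cr.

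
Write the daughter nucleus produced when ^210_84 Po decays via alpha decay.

Pb-206

Alpha decay: mass number changes by -4, atomic number by -2.
A: 210 − 4 = 206; Z: 84 − 2 = 82.
Z = 82 is lead, so the daughter is ^206_82 Pb.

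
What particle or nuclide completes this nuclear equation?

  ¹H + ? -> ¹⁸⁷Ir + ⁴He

Conserve mass number: 1 + A = 187 + 4, so A = 190.
Conserve atomic number: 1 + Z = 77 + 2, so Z = 78.
Z = 78 is platinum, so the species is ¹⁹⁰Pt.

Pt-190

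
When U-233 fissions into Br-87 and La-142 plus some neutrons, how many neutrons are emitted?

Conserve mass number: 233 = 87 + 142 + k, so k = 233 − 229 = 4.
Check atomic number: 92 = 35 + 57 + 0 = 92. ✓

4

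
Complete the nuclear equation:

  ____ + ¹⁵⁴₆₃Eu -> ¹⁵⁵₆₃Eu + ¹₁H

Conserve mass number: A + 154 = 155 + 1, so A = 2.
Conserve atomic number: Z + 63 = 63 + 1, so Z = 1.
A = 2 and Z = 1 is ²₁H — a deuteron.

deuteron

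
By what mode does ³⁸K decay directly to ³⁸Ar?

ΔA = 38 − 38 = 0; ΔZ = 18 − 19 = -1.
A is unchanged and Z drops by 1 — a proton has become a neutron (β⁺ emission or electron capture).

beta-plus decay or electron capture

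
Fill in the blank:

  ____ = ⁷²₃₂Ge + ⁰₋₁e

Ga-72

Conserve mass number: A = 72 + 0, so A = 72.
Conserve atomic number: Z = 32 − 1, so Z = 31.
Z = 31 is gallium, so the species is ⁷²₃₁Ga.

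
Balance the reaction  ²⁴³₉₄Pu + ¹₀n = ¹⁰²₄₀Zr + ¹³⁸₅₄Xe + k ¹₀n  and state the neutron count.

4

Conserve mass number: 244 = 102 + 138 + k, so k = 244 − 240 = 4.
Check atomic number: 94 = 40 + 54 + 0 = 94. ✓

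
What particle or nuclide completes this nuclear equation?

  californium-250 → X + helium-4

Cm-246

Conserve mass number: 250 = A + 4, so A = 246.
Conserve atomic number: 98 = Z + 2, so Z = 96.
Z = 96 is curium, so the species is curium-246.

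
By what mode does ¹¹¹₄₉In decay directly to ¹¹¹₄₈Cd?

ΔA = 111 − 111 = 0; ΔZ = 48 − 49 = -1.
A is unchanged and Z drops by 1 — a proton has become a neutron (β⁺ emission or electron capture).

beta-plus decay or electron capture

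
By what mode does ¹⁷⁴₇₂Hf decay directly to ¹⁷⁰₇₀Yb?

ΔA = 170 − 174 = -4; ΔZ = 70 − 72 = -2.
A drops by 4 and Z drops by 2 — the signature of alpha emission.

alpha decay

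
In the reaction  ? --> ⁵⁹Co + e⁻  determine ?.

Fe-59

Conserve mass number: A = 59 + 0, so A = 59.
Conserve atomic number: Z = 27 − 1, so Z = 26.
Z = 26 is iron, so the species is ⁵⁹Fe.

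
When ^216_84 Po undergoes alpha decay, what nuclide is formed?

Pb-212

Alpha decay: mass number changes by -4, atomic number by -2.
A: 216 − 4 = 212; Z: 84 − 2 = 82.
Z = 82 is lead, so the daughter is ^212_82 Pb.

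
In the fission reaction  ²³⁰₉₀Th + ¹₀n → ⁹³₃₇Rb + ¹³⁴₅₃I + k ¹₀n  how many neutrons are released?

4

Conserve mass number: 231 = 93 + 134 + k, so k = 231 − 227 = 4.
Check atomic number: 90 = 37 + 53 + 0 = 90. ✓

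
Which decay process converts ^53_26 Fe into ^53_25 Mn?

beta-plus decay or electron capture

ΔA = 53 − 53 = 0; ΔZ = 25 − 26 = -1.
A is unchanged and Z drops by 1 — a proton has become a neutron (β⁺ emission or electron capture).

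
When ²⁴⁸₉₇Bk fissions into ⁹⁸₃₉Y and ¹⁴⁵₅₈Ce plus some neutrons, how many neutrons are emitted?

5

Conserve mass number: 248 = 98 + 145 + k, so k = 248 − 243 = 5.
Check atomic number: 97 = 39 + 58 + 0 = 97. ✓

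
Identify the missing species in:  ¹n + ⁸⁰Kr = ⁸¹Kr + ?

Conserve mass number: 1 + 80 = 81 + A, so A = 0.
Conserve atomic number: 0 + 36 = 36 + Z, so Z = 0.
A = 0 and Z = 0 is γ — a gamma ray.

gamma ray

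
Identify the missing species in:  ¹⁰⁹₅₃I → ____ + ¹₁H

Conserve mass number: 109 = A + 1, so A = 108.
Conserve atomic number: 53 = Z + 1, so Z = 52.
Z = 52 is tellurium, so the species is ¹⁰⁸₅₂Te.

Te-108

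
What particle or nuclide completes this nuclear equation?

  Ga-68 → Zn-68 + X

Conserve mass number: 68 = 68 + A, so A = 0.
Conserve atomic number: 31 = 30 + Z, so Z = 1.
A = 0 and Z = 1 is e⁺ — a positron.

positron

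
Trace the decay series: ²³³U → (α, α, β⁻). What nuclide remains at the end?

Start: (A, Z) = (233, 92).
After α: (229, 90).
After α: (225, 88).
After β⁻: (225, 89).
Z = 89 is actinium.

Ac-225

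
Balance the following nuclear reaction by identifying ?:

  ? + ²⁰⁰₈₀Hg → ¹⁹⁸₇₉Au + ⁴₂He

deuteron

Conserve mass number: A + 200 = 198 + 4, so A = 2.
Conserve atomic number: Z + 80 = 79 + 2, so Z = 1.
A = 2 and Z = 1 is ²₁H — a deuteron.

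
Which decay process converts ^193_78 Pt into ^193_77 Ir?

ΔA = 193 − 193 = 0; ΔZ = 77 − 78 = -1.
A is unchanged and Z drops by 1 — a proton has become a neutron (β⁺ emission or electron capture).

beta-plus decay or electron capture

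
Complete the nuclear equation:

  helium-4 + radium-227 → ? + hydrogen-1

Conserve mass number: 4 + 227 = A + 1, so A = 230.
Conserve atomic number: 2 + 88 = Z + 1, so Z = 89.
Z = 89 is actinium, so the species is actinium-230.

Ac-230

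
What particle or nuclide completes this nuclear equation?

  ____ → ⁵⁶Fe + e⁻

Conserve mass number: A = 56 + 0, so A = 56.
Conserve atomic number: Z = 26 − 1, so Z = 25.
Z = 25 is manganese, so the species is ⁵⁶Mn.

Mn-56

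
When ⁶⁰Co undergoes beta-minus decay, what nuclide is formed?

Beta-minus decay: mass number changes by +0, atomic number by +1.
A: 60 = 60; Z: 27 + 1 = 28.
Z = 28 is nickel, so the daughter is ⁶⁰Ni.

Ni-60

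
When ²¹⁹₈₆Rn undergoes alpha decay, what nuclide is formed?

Alpha decay: mass number changes by -4, atomic number by -2.
A: 219 − 4 = 215; Z: 86 − 2 = 84.
Z = 84 is polonium, so the daughter is ²¹⁵₈₄Po.

Po-215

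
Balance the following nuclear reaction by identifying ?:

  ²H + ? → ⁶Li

Conserve mass number: 2 + A = 6, so A = 4.
Conserve atomic number: 1 + Z = 3, so Z = 2.
A = 4 and Z = 2 is ⁴He — an alpha particle.

alpha particle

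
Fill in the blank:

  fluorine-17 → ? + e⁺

Conserve mass number: 17 = A + 0, so A = 17.
Conserve atomic number: 9 = Z + 1, so Z = 8.
Z = 8 is oxygen, so the species is oxygen-17.

O-17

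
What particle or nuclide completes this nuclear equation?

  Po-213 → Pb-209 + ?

Conserve mass number: 213 = 209 + A, so A = 4.
Conserve atomic number: 84 = 82 + Z, so Z = 2.
A = 4 and Z = 2 is He-4 — an alpha particle.

alpha particle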